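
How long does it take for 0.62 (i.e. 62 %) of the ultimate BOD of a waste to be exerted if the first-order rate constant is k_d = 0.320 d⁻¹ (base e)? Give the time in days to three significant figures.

y/L₀ = 1 − e^(−k_d t) = 0.62 ⇒ e^(−k_d t) = 0.380
t = −ln(0.380) / 0.320 = 0.9676 / 0.320 = 3.024 d.

t ≈ 3.02 d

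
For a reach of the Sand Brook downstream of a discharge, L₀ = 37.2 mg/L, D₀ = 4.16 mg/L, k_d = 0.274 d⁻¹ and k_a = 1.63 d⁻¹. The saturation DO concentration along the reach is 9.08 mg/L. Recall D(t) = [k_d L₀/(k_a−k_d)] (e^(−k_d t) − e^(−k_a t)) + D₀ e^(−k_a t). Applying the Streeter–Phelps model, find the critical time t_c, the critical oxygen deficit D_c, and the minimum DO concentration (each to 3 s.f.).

t_c ≈ 0.721 d; D_c ≈ 5.13 mg/L; min DO ≈ 3.95 mg/L

At the critical point dD/dt = 0, so k_d L₀ e^(−k_d t) = k_a D. Substituting D(t) from the Streeter–Phelps equation and solving for t gives
t_c = ln[(k_a/k_d)(1 − D₀(k_a−k_d)/(k_d L₀))] / (k_a−k_d).
Here k_a−k_d = 1.356 d⁻¹ and 1 − D₀(k_a−k_d)/(k_d L₀) = 1 − 4.16×1.356/(0.274×37.2) = 0.4466, so
t_c = ln(5.949 × 0.4466) / 1.356 = 0.9771 / 1.356 = 0.7205 d.
D_c = (k_d/k_a) L₀ e^(−k_d t_c) = (0.274/1.63) × 37.2 × e^(−0.274×0.7205) = 0.1681 × 37.2 × 0.8208 = 5.133 mg/L.
Minimum DO = C_s − D_c = 9.08 − 5.133 = 3.947 mg/L.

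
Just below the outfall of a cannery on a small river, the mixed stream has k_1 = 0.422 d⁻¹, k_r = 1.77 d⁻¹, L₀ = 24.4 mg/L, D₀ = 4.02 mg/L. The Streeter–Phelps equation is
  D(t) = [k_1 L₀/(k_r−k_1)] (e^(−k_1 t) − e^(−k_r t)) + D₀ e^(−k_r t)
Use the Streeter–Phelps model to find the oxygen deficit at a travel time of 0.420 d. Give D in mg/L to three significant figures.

D ≈ 4.68 mg/L

k_1 L₀/(k_r−k_1) = 0.422×24.4/(1.77−0.422) = 10.30/1.348 = 7.639 mg/L.
e^(−k_1 t) = e^(−0.422×0.4200) = 0.8376; e^(−k_r t) = e^(−1.77×0.4200) = 0.4755.
D = 7.639 × (0.8376 − 0.4755) + 4.02 × 0.4755 = 2.766 + 1.911 = 4.677 mg/L.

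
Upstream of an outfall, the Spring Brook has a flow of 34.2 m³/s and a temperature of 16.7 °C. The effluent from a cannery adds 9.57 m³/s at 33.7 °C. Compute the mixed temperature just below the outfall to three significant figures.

20.4 °C

Flow-weighted mixing: C = (Q_r C_r + Q_w C_w)/(Q_r + Q_w)
= (34.2×16.7 + 9.57×33.7)/(34.2 + 9.57) = 893.6/43.77 = 20.42 °C.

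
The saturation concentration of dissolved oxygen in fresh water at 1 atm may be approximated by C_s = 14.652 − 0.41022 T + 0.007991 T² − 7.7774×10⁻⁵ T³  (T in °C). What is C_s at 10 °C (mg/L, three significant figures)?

C_s ≈ 11.3 mg/L

C_s = 14.652 − 0.41022×10 + 0.007991×10² − 7.7774×10⁻⁵×10³ = 11.27 mg/L.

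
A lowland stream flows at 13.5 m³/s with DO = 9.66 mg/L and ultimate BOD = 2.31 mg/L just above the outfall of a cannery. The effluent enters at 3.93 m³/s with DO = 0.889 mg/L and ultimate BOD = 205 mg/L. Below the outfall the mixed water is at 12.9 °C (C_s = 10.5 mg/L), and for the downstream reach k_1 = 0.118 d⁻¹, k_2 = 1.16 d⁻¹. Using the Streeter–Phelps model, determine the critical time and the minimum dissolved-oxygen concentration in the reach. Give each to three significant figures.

Mixed DO = (13.5×9.66 + 3.93×0.889)/(13.5+3.93) = 133.9/17.43 = 7.682 mg/L.
Mixed L₀ = (13.5×2.31 + 3.93×205)/(17.43) = 836.8/17.43 = 48.01 mg/L.
Initial deficit D₀ = C_s − DO₀ = 10.5 − 7.682 = 2.818 mg/L.
t_c = (1/1.042) ln[(1.16/0.118)(1 − 2.818×1.042/(0.118×48.01))] = 0.9597 × ln(4.736) = 1.493 d.
D_c = (0.118/1.16) × 48.01 × e^(−0.118×1.493) = 0.1017 × 48.01 × 0.8385 = 4.095 mg/L.
Minimum DO = 10.5 − 4.095 = 6.405 mg/L.

t_c ≈ 1.49 d; minimum DO ≈ 6.40 mg/L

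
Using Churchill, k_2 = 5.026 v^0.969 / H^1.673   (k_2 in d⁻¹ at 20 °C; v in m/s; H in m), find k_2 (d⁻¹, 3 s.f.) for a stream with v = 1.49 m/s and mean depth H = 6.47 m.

k_2 = 5.026 × 1.49^0.969 / 6.47^1.673 = 5.026 × 1.472 / 22.73 = 0.3254 d⁻¹.

k_2 ≈ 0.325 d⁻¹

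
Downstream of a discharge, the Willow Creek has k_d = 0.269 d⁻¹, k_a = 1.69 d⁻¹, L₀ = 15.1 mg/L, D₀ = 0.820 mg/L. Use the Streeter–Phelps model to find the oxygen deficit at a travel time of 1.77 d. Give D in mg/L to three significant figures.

k_d L₀/(k_a−k_d) = 0.269×15.1/(1.69−0.269) = 4.062/1.421 = 2.858 mg/L.
e^(−k_d t) = e^(−0.269×1.770) = 0.6212; e^(−k_a t) = e^(−1.69×1.770) = 0.05022.
D = 2.858 × (0.6212 − 0.05022) + 0.820 × 0.05022 = 1.632 + 0.04118 = 1.673 mg/L.

D ≈ 1.67 mg/L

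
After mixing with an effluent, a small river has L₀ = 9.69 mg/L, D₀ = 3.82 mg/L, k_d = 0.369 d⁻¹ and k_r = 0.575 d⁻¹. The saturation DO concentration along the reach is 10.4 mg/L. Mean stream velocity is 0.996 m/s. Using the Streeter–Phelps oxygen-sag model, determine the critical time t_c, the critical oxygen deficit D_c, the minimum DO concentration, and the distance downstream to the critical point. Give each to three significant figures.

t_c ≈ 0.947 d; D_c ≈ 4.39 mg/L; min DO ≈ 6.01 mg/L; x_c ≈ 81.5 km

At the critical point dD/dt = 0, so k_d L₀ e^(−k_d t) = k_r D. Substituting D(t) from the Streeter–Phelps equation and solving for t gives
t_c = ln[(k_r/k_d)(1 − D₀(k_r−k_d)/(k_d L₀))] / (k_r−k_d).
Here k_r−k_d = 0.2060 d⁻¹ and 1 − D₀(k_r−k_d)/(k_d L₀) = 1 − 3.82×0.2060/(0.369×9.69) = 0.7799, so
t_c = ln(1.558 × 0.7799) / 0.2060 = 0.1950 / 0.2060 = 0.9466 d.
L(t_c) = L₀ e^(−k_d t_c) = 9.69 × 0.7052 = 6.833 mg/L, and at the critical point k_r D_c = k_d L, so D_c = (0.369/0.575) × 6.833 = 4.385 mg/L.
Minimum DO = C_s − D_c = 10.4 − 4.385 = 6.015 mg/L.
x_c = v t_c = 0.996 m/s × 0.9466 d × 86400 s/d = 81460 m ≈ 81.5 km.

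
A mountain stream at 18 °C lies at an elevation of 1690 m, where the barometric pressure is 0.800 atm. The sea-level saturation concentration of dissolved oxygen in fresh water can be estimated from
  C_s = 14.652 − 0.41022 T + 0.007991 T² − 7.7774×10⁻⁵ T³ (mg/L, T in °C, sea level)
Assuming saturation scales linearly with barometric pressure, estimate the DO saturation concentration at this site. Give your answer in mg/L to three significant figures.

At sea level: C_s = 14.652 − 0.41022×18 + 0.007991×18² − 7.7774×10⁻⁵×18³ = 9.404 mg/L.
Pressure correction: C_s' = 9.404 × 0.800 = 7.523 mg/L.

C_s ≈ 7.52 mg/L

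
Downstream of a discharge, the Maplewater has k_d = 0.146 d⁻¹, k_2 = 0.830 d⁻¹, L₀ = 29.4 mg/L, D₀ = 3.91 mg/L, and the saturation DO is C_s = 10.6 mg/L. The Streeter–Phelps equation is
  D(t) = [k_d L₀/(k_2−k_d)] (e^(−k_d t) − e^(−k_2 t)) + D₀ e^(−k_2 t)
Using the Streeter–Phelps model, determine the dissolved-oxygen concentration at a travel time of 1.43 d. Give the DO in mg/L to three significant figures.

DO ≈ 6.23 mg/L

k_d L₀/(k_2−k_d) = 0.146×29.4/(0.830−0.146) = 4.292/0.6840 = 6.275 mg/L.
e^(−k_d t) = e^(−0.146×1.430) = 0.8116; e^(−k_2 t) = e^(−0.830×1.430) = 0.3052.
D = 6.275 × (0.8116 − 0.3052) + 3.91 × 0.3052 = 3.178 + 1.193 = 4.371 mg/L.
DO = C_s − D = 10.6 − 4.371 = 6.229 mg/L.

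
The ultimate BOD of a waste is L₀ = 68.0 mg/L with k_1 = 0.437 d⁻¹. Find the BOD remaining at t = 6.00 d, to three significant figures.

L ≈ 4.94 mg/L

L_t = L₀ e^(−k_1 t) = 68.0 × e^(−0.437×6.00) = 68.0 × 0.07266 = 4.941 mg/L.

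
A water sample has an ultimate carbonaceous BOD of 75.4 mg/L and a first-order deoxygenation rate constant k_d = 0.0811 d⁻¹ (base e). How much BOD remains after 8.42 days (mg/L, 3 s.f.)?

L_t = L₀ e^(−k_d t) = 75.4 × e^(−0.0811×8.42) = 75.4 × 0.5052 = 38.09 mg/L.

L ≈ 38.1 mg/L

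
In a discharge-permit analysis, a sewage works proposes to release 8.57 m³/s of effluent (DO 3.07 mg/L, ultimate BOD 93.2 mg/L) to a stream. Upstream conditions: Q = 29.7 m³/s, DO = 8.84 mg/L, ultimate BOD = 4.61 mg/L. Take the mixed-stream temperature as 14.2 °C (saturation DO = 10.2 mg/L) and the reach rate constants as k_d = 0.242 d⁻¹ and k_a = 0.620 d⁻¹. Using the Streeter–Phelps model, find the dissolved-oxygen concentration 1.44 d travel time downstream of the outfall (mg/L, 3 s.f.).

DO ≈ 4.48 mg/L

Mixed DO = (29.7×8.84 + 8.57×3.07)/(29.7+8.57) = 288.9/38.27 = 7.548 mg/L.
Mixed L₀ = (29.7×4.61 + 8.57×93.2)/(38.27) = 935.6/38.27 = 24.45 mg/L.
Initial deficit D₀ = C_s − DO₀ = 10.2 − 7.548 = 2.652 mg/L.
D(1.44) = [0.242×24.45/(0.620−0.242)](e^(−0.242×1.44) − e^(−0.620×1.44)) + 2.652 e^(−0.620×1.44)
= 15.65 × (0.7058 − 0.4095) + 2.652 × 0.4095 = 5.723 mg/L.
DO = 10.2 − 5.723 = 4.477 mg/L.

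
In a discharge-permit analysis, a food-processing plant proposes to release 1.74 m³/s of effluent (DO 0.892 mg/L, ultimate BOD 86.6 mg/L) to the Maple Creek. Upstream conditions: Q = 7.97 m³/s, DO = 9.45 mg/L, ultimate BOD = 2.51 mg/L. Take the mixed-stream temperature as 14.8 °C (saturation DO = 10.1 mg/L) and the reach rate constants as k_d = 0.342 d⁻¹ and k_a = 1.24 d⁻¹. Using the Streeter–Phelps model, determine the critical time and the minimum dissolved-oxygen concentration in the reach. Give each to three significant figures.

t_c ≈ 0.995 d; minimum DO ≈ 6.65 mg/L

Mixed DO = (7.97×9.45 + 1.74×0.892)/(7.97+1.74) = 76.87/9.710 = 7.916 mg/L.
Mixed L₀ = (7.97×2.51 + 1.74×86.6)/(9.710) = 170.7/9.710 = 17.58 mg/L.
Initial deficit D₀ = C_s − DO₀ = 10.1 − 7.916 = 2.184 mg/L.
t_c = (1/0.8980) ln[(1.24/0.342)(1 − 2.184×0.8980/(0.342×17.58))] = 1.114 × ln(2.443) = 0.9948 d.
D_c = (0.342/1.24) × 17.58 × e^(−0.342×0.9948) = 0.2758 × 17.58 × 0.7116 = 3.450 mg/L.
Minimum DO = 10.1 − 3.450 = 6.650 mg/L.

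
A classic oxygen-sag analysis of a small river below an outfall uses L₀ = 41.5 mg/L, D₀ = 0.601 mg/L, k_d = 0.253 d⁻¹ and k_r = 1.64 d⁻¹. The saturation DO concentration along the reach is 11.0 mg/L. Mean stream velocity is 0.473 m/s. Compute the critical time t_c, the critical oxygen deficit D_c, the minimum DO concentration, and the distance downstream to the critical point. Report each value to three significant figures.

t_c ≈ 1.29 d; D_c ≈ 4.62 mg/L; min DO ≈ 6.38 mg/L; x_c ≈ 52.6 km

At the critical point dD/dt = 0, so k_d L₀ e^(−k_d t) = k_r D. Substituting D(t) from the Streeter–Phelps equation and solving for t gives
t_c = ln[(k_r/k_d)(1 − D₀(k_r−k_d)/(k_d L₀))] / (k_r−k_d).
Here k_r−k_d = 1.387 d⁻¹ and 1 − D₀(k_r−k_d)/(k_d L₀) = 1 − 0.601×1.387/(0.253×41.5) = 0.9206, so
t_c = ln(6.482 × 0.9206) / 1.387 = 1.786 / 1.387 = 1.288 d.
D_c = (k_d/k_r) L₀ e^(−k_d t_c) = (0.253/1.64) × 41.5 × e^(−0.253×1.288) = 0.1543 × 41.5 × 0.7219 = 4.622 mg/L.
Minimum DO = C_s − D_c = 11.0 − 4.622 = 6.378 mg/L.
x_c = v t_c = 0.473 m/s × 1.288 d × 86400 s/d = 52630 m ≈ 52.6 km.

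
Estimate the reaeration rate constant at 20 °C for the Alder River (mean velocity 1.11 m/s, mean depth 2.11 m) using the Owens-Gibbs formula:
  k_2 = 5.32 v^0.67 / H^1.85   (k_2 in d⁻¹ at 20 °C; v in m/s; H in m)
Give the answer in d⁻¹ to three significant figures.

k_2 = 5.32 × 1.11^0.67 / 2.11^1.85 = 5.32 × 1.072 / 3.980 = 1.433 d⁻¹.

k_2 ≈ 1.43 d⁻¹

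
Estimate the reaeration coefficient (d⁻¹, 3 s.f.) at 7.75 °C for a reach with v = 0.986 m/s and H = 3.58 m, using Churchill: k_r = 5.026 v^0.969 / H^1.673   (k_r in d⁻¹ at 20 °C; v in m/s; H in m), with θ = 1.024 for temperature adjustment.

k_r(20) = 5.026 × 0.986^0.969 / 3.58^1.673 = 5.026 × 0.9864 / 8.446 = 0.5870 d⁻¹.
k_r(7.75) = 0.5870 × 1.024^(7.75−20) = 0.5870 × 0.7479 = 0.4390 d⁻¹.

k_r ≈ 0.439 d⁻¹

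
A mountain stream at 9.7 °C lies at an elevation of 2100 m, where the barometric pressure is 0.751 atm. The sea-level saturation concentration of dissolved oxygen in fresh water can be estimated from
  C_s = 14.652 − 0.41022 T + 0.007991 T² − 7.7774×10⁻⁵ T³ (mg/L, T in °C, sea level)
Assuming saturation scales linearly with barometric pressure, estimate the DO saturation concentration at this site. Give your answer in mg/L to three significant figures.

At sea level: C_s = 14.652 − 0.41022×9.7 + 0.007991×9.7² − 7.7774×10⁻⁵×9.7³ = 11.35 mg/L.
Pressure correction: C_s' = 11.35 × 0.751 = 8.527 mg/L.

C_s ≈ 8.53 mg/L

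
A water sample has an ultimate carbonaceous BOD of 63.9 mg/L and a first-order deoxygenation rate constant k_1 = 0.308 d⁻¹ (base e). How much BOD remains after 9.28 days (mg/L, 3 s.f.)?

L ≈ 3.67 mg/L

L_t = L₀ e^(−k_1 t) = 63.9 × e^(−0.308×9.28) = 63.9 × 0.05737 = 3.666 mg/L.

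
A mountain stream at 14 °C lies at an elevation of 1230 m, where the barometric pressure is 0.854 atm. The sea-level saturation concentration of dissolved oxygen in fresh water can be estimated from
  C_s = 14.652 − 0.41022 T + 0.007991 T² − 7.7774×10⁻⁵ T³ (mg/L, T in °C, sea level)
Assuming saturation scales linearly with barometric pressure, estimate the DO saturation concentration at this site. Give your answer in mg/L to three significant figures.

C_s ≈ 8.76 mg/L

At sea level: C_s = 14.652 − 0.41022×14 + 0.007991×14² − 7.7774×10⁻⁵×14³ = 10.26 mg/L.
Pressure correction: C_s' = 10.26 × 0.854 = 8.764 mg/L.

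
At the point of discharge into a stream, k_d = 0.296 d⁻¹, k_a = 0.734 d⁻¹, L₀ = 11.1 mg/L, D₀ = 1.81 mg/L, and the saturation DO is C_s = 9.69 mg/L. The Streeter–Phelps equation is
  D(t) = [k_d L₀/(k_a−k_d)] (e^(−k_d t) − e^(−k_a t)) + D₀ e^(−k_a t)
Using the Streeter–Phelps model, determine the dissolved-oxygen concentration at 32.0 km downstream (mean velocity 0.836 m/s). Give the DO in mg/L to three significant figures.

DO ≈ 7.22 mg/L

Travel time t = x/v = 32.0 km / (0.836 m/s) = 32000 m / 0.836 m/s = 38280 s = 0.4430 d.
k_d L₀/(k_a−k_d) = 0.296×11.1/(0.734−0.296) = 3.286/0.4380 = 7.501 mg/L.
e^(−k_d t) = e^(−0.296×0.4430) = 0.8771; e^(−k_a t) = e^(−0.734×0.4430) = 0.7224.
D = 7.501 × (0.8771 − 0.7224) + 1.81 × 0.7224 = 1.160 + 1.308 = 2.468 mg/L.
DO = C_s − D = 9.69 − 2.468 = 7.222 mg/L.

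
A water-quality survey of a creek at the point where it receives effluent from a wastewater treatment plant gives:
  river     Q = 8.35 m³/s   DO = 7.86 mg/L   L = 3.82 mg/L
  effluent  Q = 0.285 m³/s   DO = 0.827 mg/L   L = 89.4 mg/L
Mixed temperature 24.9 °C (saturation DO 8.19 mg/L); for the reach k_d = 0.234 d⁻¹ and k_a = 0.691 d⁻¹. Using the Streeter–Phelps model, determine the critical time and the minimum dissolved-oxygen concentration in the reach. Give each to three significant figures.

t_c ≈ 1.97 d; minimum DO ≈ 6.77 mg/L

Mixed DO = (8.35×7.86 + 0.285×0.827)/(8.35+0.285) = 65.87/8.635 = 7.628 mg/L.
Mixed L₀ = (8.35×3.82 + 0.285×89.4)/(8.635) = 57.38/8.635 = 6.645 mg/L.
Initial deficit D₀ = C_s − DO₀ = 8.19 − 7.628 = 0.5621 mg/L.
t_c = (1/0.4570) ln[(0.691/0.234)(1 − 0.5621×0.4570/(0.234×6.645))] = 2.188 × ln(2.465) = 1.974 d.
D_c = (0.234/0.691) × 6.645 × e^(−0.234×1.974) = 0.3386 × 6.645 × 0.6300 = 1.418 mg/L.
Minimum DO = 8.19 − 1.418 = 6.772 mg/L.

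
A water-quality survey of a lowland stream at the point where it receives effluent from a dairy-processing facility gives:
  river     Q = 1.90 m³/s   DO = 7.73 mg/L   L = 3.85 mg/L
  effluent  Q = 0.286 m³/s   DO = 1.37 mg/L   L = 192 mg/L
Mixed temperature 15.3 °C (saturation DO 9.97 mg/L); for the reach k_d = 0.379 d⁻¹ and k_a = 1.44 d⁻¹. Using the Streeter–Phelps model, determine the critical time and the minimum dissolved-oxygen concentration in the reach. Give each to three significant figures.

Mixed DO = (1.90×7.73 + 0.286×1.37)/(1.90+0.286) = 15.08/2.186 = 6.898 mg/L.
Mixed L₀ = (1.90×3.85 + 0.286×192)/(2.186) = 62.23/2.186 = 28.47 mg/L.
Initial deficit D₀ = C_s − DO₀ = 9.97 − 6.898 = 3.072 mg/L.
t_c = (1/1.061) ln[(1.44/0.379)(1 − 3.072×1.061/(0.379×28.47))] = 0.9425 × ln(2.652) = 0.9191 d.
D_c = (0.379/1.44) × 28.47 × e^(−0.379×0.9191) = 0.2632 × 28.47 × 0.7059 = 5.288 mg/L.
Minimum DO = 9.97 − 5.288 = 4.682 mg/L.

t_c ≈ 0.919 d; minimum DO ≈ 4.68 mg/L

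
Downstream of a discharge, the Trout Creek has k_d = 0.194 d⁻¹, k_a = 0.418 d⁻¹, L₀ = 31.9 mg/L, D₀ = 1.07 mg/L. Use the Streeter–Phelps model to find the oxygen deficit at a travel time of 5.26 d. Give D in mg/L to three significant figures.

k_d L₀/(k_a−k_d) = 0.194×31.9/(0.418−0.194) = 6.189/0.2240 = 27.63 mg/L.
e^(−k_d t) = e^(−0.194×5.260) = 0.3604; e^(−k_a t) = e^(−0.418×5.260) = 0.1109.
D = 27.63 × (0.3604 − 0.1109) + 1.07 × 0.1109 = 6.893 + 0.1187 = 7.011 mg/L.

D ≈ 7.01 mg/L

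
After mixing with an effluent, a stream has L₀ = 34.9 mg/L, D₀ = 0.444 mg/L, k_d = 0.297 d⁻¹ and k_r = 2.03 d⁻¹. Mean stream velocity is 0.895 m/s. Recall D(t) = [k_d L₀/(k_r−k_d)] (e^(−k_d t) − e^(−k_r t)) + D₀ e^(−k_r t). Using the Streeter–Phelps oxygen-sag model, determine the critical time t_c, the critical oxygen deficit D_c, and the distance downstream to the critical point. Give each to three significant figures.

t_c ≈ 1.06 d; D_c ≈ 3.72 mg/L; x_c ≈ 82.3 km

At the critical point dD/dt = 0, so k_d L₀ e^(−k_d t) = k_r D. Substituting D(t) from the Streeter–Phelps equation and solving for t gives
t_c = ln[(k_r/k_d)(1 − D₀(k_r−k_d)/(k_d L₀))] / (k_r−k_d).
Here k_r−k_d = 1.733 d⁻¹ and 1 − D₀(k_r−k_d)/(k_d L₀) = 1 − 0.444×1.733/(0.297×34.9) = 0.9258, so
t_c = ln(6.835 × 0.9258) / 1.733 = 1.845 / 1.733 = 1.065 d.
D_c = (k_d/k_r) L₀ e^(−k_d t_c) = (0.297/2.03) × 34.9 × e^(−0.297×1.065) = 0.1463 × 34.9 × 0.7289 = 3.722 mg/L.
x_c = v t_c = 0.895 m/s × 1.065 d × 86400 s/d = 82320 m ≈ 82.3 km.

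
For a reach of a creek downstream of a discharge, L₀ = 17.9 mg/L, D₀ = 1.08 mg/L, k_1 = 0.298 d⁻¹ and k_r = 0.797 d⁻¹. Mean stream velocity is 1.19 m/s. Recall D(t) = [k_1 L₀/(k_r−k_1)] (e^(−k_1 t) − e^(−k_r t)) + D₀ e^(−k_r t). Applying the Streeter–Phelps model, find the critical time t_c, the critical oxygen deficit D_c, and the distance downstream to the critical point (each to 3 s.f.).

At the critical point dD/dt = 0, so k_1 L₀ e^(−k_1 t) = k_r D. Substituting D(t) from the Streeter–Phelps equation and solving for t gives
t_c = ln[(k_r/k_1)(1 − D₀(k_r−k_1)/(k_1 L₀))] / (k_r−k_1).
Here k_r−k_1 = 0.4990 d⁻¹ and 1 − D₀(k_r−k_1)/(k_1 L₀) = 1 − 1.08×0.4990/(0.298×17.9) = 0.8990, so
t_c = ln(2.674 × 0.8990) / 0.4990 = 0.8773 / 0.4990 = 1.758 d.
D_c = (k_1/k_r) L₀ e^(−k_1 t_c) = (0.298/0.797) × 17.9 × e^(−0.298×1.758) = 0.3739 × 17.9 × 0.5922 = 3.964 mg/L.
x_c = v t_c = 1.19 m/s × 1.758 d × 86400 s/d = 180800 m ≈ 181 km.

t_c ≈ 1.76 d; D_c ≈ 3.96 mg/L; x_c ≈ 181 km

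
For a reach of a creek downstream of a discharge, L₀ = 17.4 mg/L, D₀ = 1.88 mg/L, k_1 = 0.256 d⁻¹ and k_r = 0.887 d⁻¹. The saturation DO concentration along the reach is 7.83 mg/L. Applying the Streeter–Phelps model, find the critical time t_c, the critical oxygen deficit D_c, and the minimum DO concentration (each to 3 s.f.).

With k_r/k_1 = 3.465 and 1 − D₀(k_r−k_1)/(k_1 L₀) = 0.7337,
t_c = ln(3.465 × 0.7337) / (0.887 − 0.256) = ln(2.542) / 0.6310 = 0.9330/0.6310 = 1.479 d.
L(t_c) = L₀ e^(−k_1 t_c) = 17.4 × 0.6849 = 11.92 mg/L, and at the critical point k_r D_c = k_1 L, so D_c = (0.256/0.887) × 11.92 = 3.439 mg/L.
Minimum DO = C_s − D_c = 7.83 − 3.439 = 4.391 mg/L.

t_c ≈ 1.48 d; D_c ≈ 3.44 mg/L; min DO ≈ 4.39 mg/L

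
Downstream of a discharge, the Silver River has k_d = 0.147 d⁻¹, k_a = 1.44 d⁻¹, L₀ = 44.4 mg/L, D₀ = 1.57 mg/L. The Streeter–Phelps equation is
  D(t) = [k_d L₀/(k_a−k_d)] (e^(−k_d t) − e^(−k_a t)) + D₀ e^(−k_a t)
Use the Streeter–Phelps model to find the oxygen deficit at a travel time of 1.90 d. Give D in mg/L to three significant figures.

k_d L₀/(k_a−k_d) = 0.147×44.4/(1.44−0.147) = 6.527/1.293 = 5.048 mg/L.
e^(−k_d t) = e^(−0.147×1.900) = 0.7563; e^(−k_a t) = e^(−1.44×1.900) = 0.06483.
D = 5.048 × (0.7563 − 0.06483) + 1.57 × 0.06483 = 3.490 + 0.1018 = 3.592 mg/L.

D ≈ 3.59 mg/L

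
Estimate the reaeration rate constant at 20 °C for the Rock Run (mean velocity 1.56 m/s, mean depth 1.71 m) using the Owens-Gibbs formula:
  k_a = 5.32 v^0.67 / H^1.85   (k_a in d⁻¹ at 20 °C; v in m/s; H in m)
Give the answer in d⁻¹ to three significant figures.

k_a = 5.32 × 1.56^0.67 / 1.71^1.85 = 5.32 × 1.347 / 2.698 = 2.656 d⁻¹.

k_a ≈ 2.66 d⁻¹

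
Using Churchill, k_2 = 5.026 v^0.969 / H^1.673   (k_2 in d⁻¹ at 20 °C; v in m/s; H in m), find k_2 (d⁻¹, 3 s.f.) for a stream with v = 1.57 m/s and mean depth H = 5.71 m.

k_2 ≈ 0.422 d⁻¹

k_2 = 5.026 × 1.57^0.969 / 5.71^1.673 = 5.026 × 1.548 / 18.44 = 0.4219 d⁻¹.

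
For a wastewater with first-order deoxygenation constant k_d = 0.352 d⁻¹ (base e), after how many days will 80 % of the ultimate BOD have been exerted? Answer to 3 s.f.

t ≈ 4.57 d

y/L₀ = 1 − e^(−k_d t) = 0.80 ⇒ e^(−k_d t) = 0.200
t = −ln(0.200) / 0.352 = 1.609 / 0.352 = 4.572 d.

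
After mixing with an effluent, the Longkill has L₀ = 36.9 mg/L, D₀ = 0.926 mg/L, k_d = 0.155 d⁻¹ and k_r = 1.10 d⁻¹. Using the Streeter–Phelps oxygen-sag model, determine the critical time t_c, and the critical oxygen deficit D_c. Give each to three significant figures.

t_c ≈ 1.90 d; D_c ≈ 3.87 mg/L

At the critical point dD/dt = 0, so k_d L₀ e^(−k_d t) = k_r D. Substituting D(t) from the Streeter–Phelps equation and solving for t gives
t_c = ln[(k_r/k_d)(1 − D₀(k_r−k_d)/(k_d L₀))] / (k_r−k_d).
Here k_r−k_d = 0.9450 d⁻¹ and 1 − D₀(k_r−k_d)/(k_d L₀) = 1 − 0.926×0.9450/(0.155×36.9) = 0.8470, so
t_c = ln(7.097 × 0.8470) / 0.9450 = 1.794 / 0.9450 = 1.898 d.
D_c = (k_d/k_r) L₀ e^(−k_d t_c) = (0.155/1.10) × 36.9 × e^(−0.155×1.898) = 0.1409 × 36.9 × 0.7451 = 3.874 mg/L.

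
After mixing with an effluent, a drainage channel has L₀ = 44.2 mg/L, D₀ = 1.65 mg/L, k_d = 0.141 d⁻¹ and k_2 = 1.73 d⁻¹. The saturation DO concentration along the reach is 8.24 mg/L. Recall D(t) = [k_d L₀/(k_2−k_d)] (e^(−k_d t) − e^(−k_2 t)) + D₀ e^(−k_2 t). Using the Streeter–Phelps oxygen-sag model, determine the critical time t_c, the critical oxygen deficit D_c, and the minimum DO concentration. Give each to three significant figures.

t_c ≈ 1.23 d; D_c ≈ 3.03 mg/L; min DO ≈ 5.21 mg/L

t_c = [1/(k_2−k_d)] ln[(k_2/k_d)(1 − D₀(k_2−k_d)/(k_d L₀))]
= [1/(1.73−0.141)] ln[(1.73/0.141)(1 − 1.65×1.589/(0.141×44.2))]
= (1/1.589) ln[12.27 × 0.5793] = 0.6293 × ln(7.108) = 0.6293 × 1.961 = 1.234 d.
L(t_c) = L₀ e^(−k_d t_c) = 44.2 × 0.8403 = 37.14 mg/L, and at the critical point k_2 D_c = k_d L, so D_c = (0.141/1.73) × 37.14 = 3.027 mg/L.
Minimum DO = C_s − D_c = 8.24 − 3.027 = 5.213 mg/L.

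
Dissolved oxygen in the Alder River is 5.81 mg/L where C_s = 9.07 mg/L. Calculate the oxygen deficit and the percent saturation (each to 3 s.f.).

D = C_s − C = 9.07 − 5.81 = 3.26 mg/L.
% saturation = 5.81/9.07 × 100 = 64.1 %.

D ≈ 3.26 mg/L; 64.1 % saturation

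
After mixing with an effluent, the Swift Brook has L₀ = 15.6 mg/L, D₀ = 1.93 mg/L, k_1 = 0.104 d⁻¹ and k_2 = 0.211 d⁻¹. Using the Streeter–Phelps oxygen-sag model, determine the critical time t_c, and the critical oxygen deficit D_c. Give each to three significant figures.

t_c = [1/(k_2−k_1)] ln[(k_2/k_1)(1 − D₀(k_2−k_1)/(k_1 L₀))]
= [1/(0.211−0.104)] ln[(0.211/0.104)(1 − 1.93×0.1070/(0.104×15.6))]
= (1/0.1070) ln[2.029 × 0.8727] = 9.346 × ln(1.771) = 9.346 × 0.5713 = 5.339 d.
L(t_c) = L₀ e^(−k_1 t_c) = 15.6 × 0.5739 = 8.953 mg/L, and at the critical point k_2 D_c = k_1 L, so D_c = (0.104/0.211) × 8.953 = 4.413 mg/L.

t_c ≈ 5.34 d; D_c ≈ 4.41 mg/L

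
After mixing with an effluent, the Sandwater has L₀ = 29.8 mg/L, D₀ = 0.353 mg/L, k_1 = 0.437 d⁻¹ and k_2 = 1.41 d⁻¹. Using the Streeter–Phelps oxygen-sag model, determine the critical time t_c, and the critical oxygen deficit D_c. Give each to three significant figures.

t_c = [1/(k_2−k_1)] ln[(k_2/k_1)(1 − D₀(k_2−k_1)/(k_1 L₀))]
= [1/(1.41−0.437)] ln[(1.41/0.437)(1 − 0.353×0.9730/(0.437×29.8))]
= (1/0.9730) ln[3.227 × 0.9736] = 1.028 × ln(3.141) = 1.028 × 1.145 = 1.176 d.
L(t_c) = L₀ e^(−k_1 t_c) = 29.8 × 0.5980 = 17.82 mg/L, and at the critical point k_2 D_c = k_1 L, so D_c = (0.437/1.41) × 17.82 = 5.523 mg/L.

t_c ≈ 1.18 d; D_c ≈ 5.52 mg/L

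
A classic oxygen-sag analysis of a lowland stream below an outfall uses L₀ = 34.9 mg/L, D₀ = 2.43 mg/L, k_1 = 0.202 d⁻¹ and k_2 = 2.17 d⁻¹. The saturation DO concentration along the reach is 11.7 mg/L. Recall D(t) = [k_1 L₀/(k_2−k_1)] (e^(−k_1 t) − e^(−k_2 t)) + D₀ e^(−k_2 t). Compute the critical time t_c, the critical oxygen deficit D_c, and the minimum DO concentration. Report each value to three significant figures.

t_c = [1/(k_2−k_1)] ln[(k_2/k_1)(1 − D₀(k_2−k_1)/(k_1 L₀))]
= [1/(2.17−0.202)] ln[(2.17/0.202)(1 − 2.43×1.968/(0.202×34.9))]
= (1/1.968) ln[10.74 × 0.3216] = 0.5081 × ln(3.455) = 0.5081 × 1.240 = 0.6300 d.
D_c = (k_1/k_2) L₀ e^(−k_1 t_c) = (0.202/2.17) × 34.9 × e^(−0.202×0.6300) = 0.09309 × 34.9 × 0.8805 = 2.861 mg/L.
Minimum DO = C_s − D_c = 11.7 − 2.861 = 8.839 mg/L.

t_c ≈ 0.630 d; D_c ≈ 2.86 mg/L; min DO ≈ 8.84 mg/L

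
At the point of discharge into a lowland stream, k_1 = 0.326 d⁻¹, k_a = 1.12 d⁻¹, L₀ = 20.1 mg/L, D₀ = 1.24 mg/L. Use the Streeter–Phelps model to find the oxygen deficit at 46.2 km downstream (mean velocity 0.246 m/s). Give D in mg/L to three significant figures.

D ≈ 3.45 mg/L

Travel time t = x/v = 46.2 km / (0.246 m/s) = 46200 m / 0.246 m/s = 187800 s = 2.174 d.
k_1 L₀/(k_a−k_1) = 0.326×20.1/(1.12−0.326) = 6.553/0.7940 = 8.253 mg/L.
e^(−k_1 t) = e^(−0.326×2.174) = 0.4923; e^(−k_a t) = e^(−1.12×2.174) = 0.08764.
D = 8.253 × (0.4923 − 0.08764) + 1.24 × 0.08764 = 3.340 + 0.1087 = 3.448 mg/L.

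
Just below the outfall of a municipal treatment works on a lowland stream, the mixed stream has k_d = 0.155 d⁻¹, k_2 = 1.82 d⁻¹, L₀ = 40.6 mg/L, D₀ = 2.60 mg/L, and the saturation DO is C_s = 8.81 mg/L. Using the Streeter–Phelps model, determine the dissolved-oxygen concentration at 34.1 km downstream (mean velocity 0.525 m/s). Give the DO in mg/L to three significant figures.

Travel time t = x/v = 34.1 km / (0.525 m/s) = 34100 m / 0.525 m/s = 64950 s = 0.7518 d.
k_d L₀/(k_2−k_d) = 0.155×40.6/(1.82−0.155) = 6.293/1.665 = 3.780 mg/L.
e^(−k_d t) = e^(−0.155×0.7518) = 0.8900; e^(−k_2 t) = e^(−1.82×0.7518) = 0.2546.
D = 3.780 × (0.8900 − 0.2546) + 2.60 × 0.2546 = 2.402 + 0.6619 = 3.064 mg/L.
DO = C_s − D = 8.81 − 3.064 = 5.746 mg/L.

DO ≈ 5.75 mg/L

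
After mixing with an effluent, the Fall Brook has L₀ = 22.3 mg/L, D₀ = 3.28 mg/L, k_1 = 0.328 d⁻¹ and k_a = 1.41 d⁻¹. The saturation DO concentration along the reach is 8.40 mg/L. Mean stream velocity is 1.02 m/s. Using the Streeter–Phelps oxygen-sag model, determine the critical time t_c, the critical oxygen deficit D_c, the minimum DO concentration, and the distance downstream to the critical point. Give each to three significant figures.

t_c ≈ 0.734 d; D_c ≈ 4.08 mg/L; min DO ≈ 4.32 mg/L; x_c ≈ 64.7 km

With k_a/k_1 = 4.299 and 1 − D₀(k_a−k_1)/(k_1 L₀) = 0.5148,
t_c = ln(4.299 × 0.5148) / (1.41 − 0.328) = ln(2.213) / 1.082 = 0.7944/1.082 = 0.7342 d.
D_c = (k_1/k_a) L₀ e^(−k_1 t_c) = (0.328/1.41) × 22.3 × e^(−0.328×0.7342) = 0.2326 × 22.3 × 0.7860 = 4.077 mg/L.
Minimum DO = C_s − D_c = 8.40 − 4.077 = 4.323 mg/L.
x_c = v t_c = 1.02 m/s × 0.7342 d × 86400 s/d = 64700 m ≈ 64.7 km.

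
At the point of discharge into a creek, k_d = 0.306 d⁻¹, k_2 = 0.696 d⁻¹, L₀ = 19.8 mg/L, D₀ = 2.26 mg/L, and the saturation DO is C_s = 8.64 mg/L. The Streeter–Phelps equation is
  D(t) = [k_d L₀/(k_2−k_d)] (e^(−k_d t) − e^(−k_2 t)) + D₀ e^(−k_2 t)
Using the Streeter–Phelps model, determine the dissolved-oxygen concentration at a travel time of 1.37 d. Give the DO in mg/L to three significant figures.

DO ≈ 3.54 mg/L

k_d L₀/(k_2−k_d) = 0.306×19.8/(0.696−0.306) = 6.059/0.3900 = 15.54 mg/L.
e^(−k_d t) = e^(−0.306×1.370) = 0.6576; e^(−k_2 t) = e^(−0.696×1.370) = 0.3854.
D = 15.54 × (0.6576 − 0.3854) + 2.26 × 0.3854 = 4.228 + 0.8710 = 5.099 mg/L.
DO = C_s − D = 8.64 − 5.099 = 3.541 mg/L.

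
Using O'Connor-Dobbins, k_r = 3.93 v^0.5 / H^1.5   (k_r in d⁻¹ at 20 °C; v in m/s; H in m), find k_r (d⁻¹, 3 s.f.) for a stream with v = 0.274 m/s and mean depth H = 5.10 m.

k_r ≈ 0.179 d⁻¹

k_r = 3.93 × 0.274^0.5 / 5.10^1.5 = 3.93 × 0.5235 / 11.52 = 0.1786 d⁻¹.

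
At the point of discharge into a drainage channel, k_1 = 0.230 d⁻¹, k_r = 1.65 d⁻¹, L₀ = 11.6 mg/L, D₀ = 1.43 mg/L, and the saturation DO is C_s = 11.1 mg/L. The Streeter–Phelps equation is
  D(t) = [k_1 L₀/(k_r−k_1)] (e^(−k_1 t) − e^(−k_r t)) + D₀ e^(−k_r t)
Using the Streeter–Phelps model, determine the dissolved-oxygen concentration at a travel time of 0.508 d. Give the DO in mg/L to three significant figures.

k_1 L₀/(k_r−k_1) = 0.230×11.6/(1.65−0.230) = 2.668/1.420 = 1.879 mg/L.
e^(−k_1 t) = e^(−0.230×0.5080) = 0.8897; e^(−k_r t) = e^(−1.65×0.5080) = 0.4325.
D = 1.879 × (0.8897 − 0.4325) + 1.43 × 0.4325 = 0.8591 + 0.6185 = 1.478 mg/L.
DO = C_s − D = 11.1 − 1.478 = 9.622 mg/L.

DO ≈ 9.62 mg/L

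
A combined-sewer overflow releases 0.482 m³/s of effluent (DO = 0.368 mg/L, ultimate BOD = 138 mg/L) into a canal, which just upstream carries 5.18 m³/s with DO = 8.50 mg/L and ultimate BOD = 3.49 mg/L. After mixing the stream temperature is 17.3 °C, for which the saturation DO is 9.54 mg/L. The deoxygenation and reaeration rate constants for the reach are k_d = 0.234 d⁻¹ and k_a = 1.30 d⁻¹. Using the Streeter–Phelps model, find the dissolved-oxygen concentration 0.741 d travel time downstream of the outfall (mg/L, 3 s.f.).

Mixed DO = (5.18×8.50 + 0.482×0.368)/(5.18+0.482) = 44.21/5.662 = 7.808 mg/L.
Mixed L₀ = (5.18×3.49 + 0.482×138)/(5.662) = 84.59/5.662 = 14.94 mg/L.
Initial deficit D₀ = C_s − DO₀ = 9.54 − 7.808 = 1.732 mg/L.
D(0.741) = [0.234×14.94/(1.30−0.234)](e^(−0.234×0.741) − e^(−1.30×0.741)) + 1.732 e^(−1.30×0.741)
= 3.280 × (0.8408 − 0.3816) + 1.732 × 0.3816 = 2.167 mg/L.
DO = 9.54 − 2.167 = 7.373 mg/L.

DO ≈ 7.37 mg/L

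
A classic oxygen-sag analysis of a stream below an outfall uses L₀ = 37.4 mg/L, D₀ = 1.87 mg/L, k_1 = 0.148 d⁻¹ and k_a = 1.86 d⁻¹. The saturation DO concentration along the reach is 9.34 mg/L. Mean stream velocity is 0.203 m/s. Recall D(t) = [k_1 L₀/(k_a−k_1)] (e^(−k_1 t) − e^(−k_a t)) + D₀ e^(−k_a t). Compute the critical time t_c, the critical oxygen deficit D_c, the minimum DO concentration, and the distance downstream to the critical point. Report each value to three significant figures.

t_c = [1/(k_a−k_1)] ln[(k_a/k_1)(1 − D₀(k_a−k_1)/(k_1 L₀))]
= [1/(1.86−0.148)] ln[(1.86/0.148)(1 − 1.87×1.712/(0.148×37.4))]
= (1/1.712) ln[12.57 × 0.4216] = 0.5841 × ln(5.299) = 0.5841 × 1.667 = 0.9740 d.
D_c = (k_1/k_a) L₀ e^(−k_1 t_c) = (0.148/1.86) × 37.4 × e^(−0.148×0.9740) = 0.07957 × 37.4 × 0.8658 = 2.576 mg/L.
Minimum DO = C_s − D_c = 9.34 − 2.576 = 6.764 mg/L.
x_c = v t_c = 0.203 m/s × 0.9740 d × 86400 s/d = 17080 m ≈ 17.1 km.

t_c ≈ 0.974 d; D_c ≈ 2.58 mg/L; min DO ≈ 6.76 mg/L; x_c ≈ 17.1 km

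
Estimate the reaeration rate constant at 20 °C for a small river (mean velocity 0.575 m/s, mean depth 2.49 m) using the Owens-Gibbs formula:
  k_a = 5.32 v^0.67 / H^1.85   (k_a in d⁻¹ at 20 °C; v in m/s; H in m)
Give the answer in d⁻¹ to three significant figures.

k_a = 5.32 × 0.575^0.67 / 2.49^1.85 = 5.32 × 0.6902 / 5.407 = 0.6791 d⁻¹.

k_a ≈ 0.679 d⁻¹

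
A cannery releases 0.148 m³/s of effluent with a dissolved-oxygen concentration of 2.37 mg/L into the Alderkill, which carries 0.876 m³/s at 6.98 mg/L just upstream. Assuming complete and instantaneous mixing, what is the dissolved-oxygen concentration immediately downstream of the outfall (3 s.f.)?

Flow-weighted mixing: C = (Q_r C_r + Q_w C_w)/(Q_r + Q_w)
= (0.876×6.98 + 0.148×2.37)/(0.876 + 0.148) = 6.465/1.024 = 6.314 mg/L.

6.31 mg/L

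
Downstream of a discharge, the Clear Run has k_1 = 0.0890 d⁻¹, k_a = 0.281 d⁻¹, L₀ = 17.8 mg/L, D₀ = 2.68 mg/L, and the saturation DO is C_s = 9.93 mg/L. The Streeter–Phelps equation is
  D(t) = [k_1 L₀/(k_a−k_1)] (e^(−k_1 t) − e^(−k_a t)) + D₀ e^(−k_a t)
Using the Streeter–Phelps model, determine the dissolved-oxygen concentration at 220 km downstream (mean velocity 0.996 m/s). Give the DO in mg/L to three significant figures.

DO ≈ 6.07 mg/L

Travel time t = x/v = 220 km / (0.996 m/s) = 220000 m / 0.996 m/s = 220900 s = 2.557 d.
k_1 L₀/(k_a−k_1) = 0.0890×17.8/(0.281−0.0890) = 1.584/0.1920 = 8.251 mg/L.
e^(−k_1 t) = e^(−0.0890×2.557) = 0.7965; e^(−k_a t) = e^(−0.281×2.557) = 0.4875.
D = 8.251 × (0.7965 − 0.4875) + 2.68 × 0.4875 = 2.549 + 1.307 = 3.856 mg/L.
DO = C_s − D = 9.93 − 3.856 = 6.074 mg/L.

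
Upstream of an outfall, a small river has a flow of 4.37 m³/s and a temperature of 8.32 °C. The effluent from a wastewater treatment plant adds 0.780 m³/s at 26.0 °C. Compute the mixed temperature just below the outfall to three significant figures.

11.0 °C

Flow-weighted mixing: C = (Q_r C_r + Q_w C_w)/(Q_r + Q_w)
= (4.37×8.32 + 0.780×26.0)/(4.37 + 0.780) = 56.64/5.150 = 11.00 °C.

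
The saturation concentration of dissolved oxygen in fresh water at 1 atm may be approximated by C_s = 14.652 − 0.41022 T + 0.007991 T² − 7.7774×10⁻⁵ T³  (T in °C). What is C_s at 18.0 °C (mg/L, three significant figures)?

C_s ≈ 9.40 mg/L

C_s = 14.652 − 0.41022×18.0 + 0.007991×18.0² − 7.7774×10⁻⁵×18.0³ = 9.404 mg/L.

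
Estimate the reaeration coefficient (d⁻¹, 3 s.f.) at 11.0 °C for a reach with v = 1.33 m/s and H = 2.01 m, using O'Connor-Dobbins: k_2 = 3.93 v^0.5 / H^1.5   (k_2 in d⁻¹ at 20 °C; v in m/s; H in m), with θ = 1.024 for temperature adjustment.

k_2 ≈ 1.28 d⁻¹

k_2(20) = 3.93 × 1.33^0.5 / 2.01^1.5 = 3.93 × 1.153 / 2.850 = 1.590 d⁻¹.
k_2(11.0) = 1.590 × 1.024^(11.0−20) = 1.590 × 0.8078 = 1.285 d⁻¹.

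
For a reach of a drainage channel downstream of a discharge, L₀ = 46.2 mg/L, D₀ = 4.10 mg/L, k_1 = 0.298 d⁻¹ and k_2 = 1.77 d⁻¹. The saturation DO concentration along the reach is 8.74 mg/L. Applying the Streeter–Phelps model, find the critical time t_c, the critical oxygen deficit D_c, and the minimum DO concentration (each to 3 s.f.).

With k_2/k_1 = 5.940 and 1 − D₀(k_2−k_1)/(k_1 L₀) = 0.5616,
t_c = ln(5.940 × 0.5616) / (1.77 − 0.298) = ln(3.336) / 1.472 = 1.205/1.472 = 0.8184 d.
D_c = (k_1/k_2) L₀ e^(−k_1 t_c) = (0.298/1.77) × 46.2 × e^(−0.298×0.8184) = 0.1684 × 46.2 × 0.7836 = 6.095 mg/L.
Minimum DO = C_s − D_c = 8.74 − 6.095 = 2.645 mg/L.

t_c ≈ 0.818 d; D_c ≈ 6.09 mg/L; min DO ≈ 2.65 mg/L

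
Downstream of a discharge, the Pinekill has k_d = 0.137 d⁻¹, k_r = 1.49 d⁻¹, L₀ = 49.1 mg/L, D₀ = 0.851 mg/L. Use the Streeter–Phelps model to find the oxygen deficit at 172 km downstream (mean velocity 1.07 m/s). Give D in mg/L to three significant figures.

Travel time t = x/v = 172 km / (1.07 m/s) = 172000 m / 1.07 m/s = 160700 s = 1.861 d.
k_d L₀/(k_r−k_d) = 0.137×49.1/(1.49−0.137) = 6.727/1.353 = 4.972 mg/L.
e^(−k_d t) = e^(−0.137×1.861) = 0.7750; e^(−k_r t) = e^(−1.49×1.861) = 0.06253.
D = 4.972 × (0.7750 − 0.06253) + 0.851 × 0.06253 = 3.542 + 0.05321 = 3.595 mg/L.

D ≈ 3.60 mg/L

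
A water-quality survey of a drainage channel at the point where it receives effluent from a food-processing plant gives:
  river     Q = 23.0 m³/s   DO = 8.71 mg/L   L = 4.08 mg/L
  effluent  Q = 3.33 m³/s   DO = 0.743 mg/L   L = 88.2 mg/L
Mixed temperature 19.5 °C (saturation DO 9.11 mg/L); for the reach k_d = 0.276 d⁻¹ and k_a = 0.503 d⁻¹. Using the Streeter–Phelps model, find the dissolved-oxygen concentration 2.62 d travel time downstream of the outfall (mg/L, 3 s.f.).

Mixed DO = (23.0×8.71 + 3.33×0.743)/(23.0+3.33) = 202.8/26.33 = 7.702 mg/L.
Mixed L₀ = (23.0×4.08 + 3.33×88.2)/(26.33) = 387.5/26.33 = 14.72 mg/L.
Initial deficit D₀ = C_s − DO₀ = 9.11 − 7.702 = 1.408 mg/L.
D(2.62) = [0.276×14.72/(0.503−0.276)](e^(−0.276×2.62) − e^(−0.503×2.62)) + 1.408 e^(−0.503×2.62)
= 17.90 × (0.4852 − 0.2677) + 1.408 × 0.2677 = 4.270 mg/L.
DO = 9.11 − 4.270 = 4.840 mg/L.

DO ≈ 4.84 mg/L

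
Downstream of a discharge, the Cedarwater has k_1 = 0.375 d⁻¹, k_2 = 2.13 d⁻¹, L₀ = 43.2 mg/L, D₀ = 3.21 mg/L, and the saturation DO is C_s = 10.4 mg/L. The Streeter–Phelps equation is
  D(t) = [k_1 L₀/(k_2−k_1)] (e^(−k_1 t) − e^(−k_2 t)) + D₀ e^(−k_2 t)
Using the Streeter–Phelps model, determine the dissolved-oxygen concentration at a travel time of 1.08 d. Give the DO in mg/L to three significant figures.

k_1 L₀/(k_2−k_1) = 0.375×43.2/(2.13−0.375) = 16.20/1.755 = 9.231 mg/L.
e^(−k_1 t) = e^(−0.375×1.080) = 0.6670; e^(−k_2 t) = e^(−2.13×1.080) = 0.1002.
D = 9.231 × (0.6670 − 0.1002) + 3.21 × 0.1002 = 5.232 + 0.3217 = 5.553 mg/L.
DO = C_s − D = 10.4 − 5.553 = 4.847 mg/L.

DO ≈ 4.85 mg/L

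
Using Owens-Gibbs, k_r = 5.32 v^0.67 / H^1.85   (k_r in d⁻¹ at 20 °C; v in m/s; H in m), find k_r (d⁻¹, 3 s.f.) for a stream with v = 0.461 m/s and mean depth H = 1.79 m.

k_r = 5.32 × 0.461^0.67 / 1.79^1.85 = 5.32 × 0.5952 / 2.936 = 1.078 d⁻¹.

k_r ≈ 1.08 d⁻¹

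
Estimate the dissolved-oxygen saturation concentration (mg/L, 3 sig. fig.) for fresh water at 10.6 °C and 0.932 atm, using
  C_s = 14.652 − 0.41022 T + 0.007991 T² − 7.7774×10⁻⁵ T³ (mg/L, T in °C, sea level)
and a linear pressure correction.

At sea level: C_s = 14.652 − 0.41022×10.6 + 0.007991×10.6² − 7.7774×10⁻⁵×10.6³ = 11.11 mg/L.
Pressure correction: C_s' = 11.11 × 0.932 = 10.35 mg/L.

C_s ≈ 10.4 mg/L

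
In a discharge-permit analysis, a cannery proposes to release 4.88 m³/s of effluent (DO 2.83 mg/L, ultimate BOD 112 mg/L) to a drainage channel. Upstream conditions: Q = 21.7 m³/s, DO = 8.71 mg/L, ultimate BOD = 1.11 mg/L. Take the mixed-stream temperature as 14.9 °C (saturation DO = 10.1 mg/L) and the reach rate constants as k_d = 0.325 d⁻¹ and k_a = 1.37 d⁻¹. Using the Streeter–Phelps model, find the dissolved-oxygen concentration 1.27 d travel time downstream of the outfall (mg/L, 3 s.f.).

DO ≈ 6.42 mg/L

Mixed DO = (21.7×8.71 + 4.88×2.83)/(21.7+4.88) = 202.8/26.58 = 7.630 mg/L.
Mixed L₀ = (21.7×1.11 + 4.88×112)/(26.58) = 570.6/26.58 = 21.47 mg/L.
Initial deficit D₀ = C_s − DO₀ = 10.1 − 7.630 = 2.470 mg/L.
D(1.27) = [0.325×21.47/(1.37−0.325)](e^(−0.325×1.27) − e^(−1.37×1.27)) + 2.470 e^(−1.37×1.27)
= 6.677 × (0.6618 − 0.1755) + 2.470 × 0.1755 = 3.680 mg/L.
DO = 10.1 − 3.680 = 6.420 mg/L.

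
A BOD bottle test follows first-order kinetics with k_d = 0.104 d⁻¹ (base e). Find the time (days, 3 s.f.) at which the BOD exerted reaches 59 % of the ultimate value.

t ≈ 8.57 d

y/L₀ = 1 − e^(−k_d t) = 0.59 ⇒ e^(−k_d t) = 0.410
t = −ln(0.410) / 0.104 = 0.8916 / 0.104 = 8.573 d.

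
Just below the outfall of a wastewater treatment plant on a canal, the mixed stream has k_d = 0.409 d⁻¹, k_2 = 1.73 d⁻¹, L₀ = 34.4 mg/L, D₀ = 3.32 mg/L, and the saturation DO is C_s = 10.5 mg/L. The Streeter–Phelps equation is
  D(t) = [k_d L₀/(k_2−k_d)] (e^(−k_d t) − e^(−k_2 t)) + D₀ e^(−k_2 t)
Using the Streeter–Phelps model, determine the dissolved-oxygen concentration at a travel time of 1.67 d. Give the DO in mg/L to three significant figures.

k_d L₀/(k_2−k_d) = 0.409×34.4/(1.73−0.409) = 14.07/1.321 = 10.65 mg/L.
e^(−k_d t) = e^(−0.409×1.670) = 0.5051; e^(−k_2 t) = e^(−1.73×1.670) = 0.05563.
D = 10.65 × (0.5051 − 0.05563) + 3.32 × 0.05563 = 4.787 + 0.1847 = 4.972 mg/L.
DO = C_s − D = 10.5 − 4.972 = 5.528 mg/L.

DO ≈ 5.53 mg/L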